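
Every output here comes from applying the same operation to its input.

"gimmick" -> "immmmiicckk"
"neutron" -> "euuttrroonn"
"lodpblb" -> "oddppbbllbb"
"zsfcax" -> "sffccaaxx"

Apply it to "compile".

The transformation: double every character, then delete the first 3 characters.
Applying that to "compile" gives "ommppiillee".

ommppiillee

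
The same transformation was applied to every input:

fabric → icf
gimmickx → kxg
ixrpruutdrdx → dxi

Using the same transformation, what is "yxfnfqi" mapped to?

What's happening: move the last 2 characters to the front (rotate right by 2), then keep only the first 3 characters.
For "yxfnfqi" the result is "qiy".

qiy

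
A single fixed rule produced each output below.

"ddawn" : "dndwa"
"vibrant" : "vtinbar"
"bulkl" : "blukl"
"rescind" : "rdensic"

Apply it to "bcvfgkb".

bbckvgf

The transformation: take characters alternately from the front and the back (1st, last, 2nd, 2nd-last, ...).
Applying that to "bcvfgkb" gives "bbckvgf".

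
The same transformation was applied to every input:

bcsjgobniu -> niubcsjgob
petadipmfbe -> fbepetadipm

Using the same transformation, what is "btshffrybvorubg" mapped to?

ubgbtshffrybvor

The pattern: move the last 3 characters to the front (rotate right by 3).
Applying that to "btshffrybvorubg" gives "ubgbtshffrybvor".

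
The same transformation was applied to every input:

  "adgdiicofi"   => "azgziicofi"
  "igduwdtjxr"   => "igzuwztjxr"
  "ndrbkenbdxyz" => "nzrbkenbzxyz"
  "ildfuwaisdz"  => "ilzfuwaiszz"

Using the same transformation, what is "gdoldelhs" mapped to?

gzolzelhs

The rule is to replace every "d" with "z".
So "gdoldelhs" becomes "gzolzelhs".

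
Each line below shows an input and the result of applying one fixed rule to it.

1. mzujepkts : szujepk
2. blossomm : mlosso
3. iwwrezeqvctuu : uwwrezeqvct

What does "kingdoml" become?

In each case the input is transformed by: swap the first and last characters, then delete the last 2 characters.
Applying both steps to "kingdoml": "lingdomk", then "lingdo".
(Check on "mzujepkts": → "szujepktm" → "szujepk" ✓)

lingdo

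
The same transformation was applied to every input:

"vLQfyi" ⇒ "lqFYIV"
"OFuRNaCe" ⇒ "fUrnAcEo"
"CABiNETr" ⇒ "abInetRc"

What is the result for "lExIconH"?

eXiCONhL

The pattern: flip the case of every letter, then move the first character to the end.
Working it through for "lExIconH": intermediate "LeXiCONh", final "eXiCONhL".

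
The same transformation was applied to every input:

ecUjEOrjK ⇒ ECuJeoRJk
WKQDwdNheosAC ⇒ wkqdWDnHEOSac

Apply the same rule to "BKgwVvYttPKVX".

bkGWvVyTTpkvx

What's happening: flip the case of every letter.
For "BKgwVvYttPKVX" the result is "bkGWvVyTTpkvx".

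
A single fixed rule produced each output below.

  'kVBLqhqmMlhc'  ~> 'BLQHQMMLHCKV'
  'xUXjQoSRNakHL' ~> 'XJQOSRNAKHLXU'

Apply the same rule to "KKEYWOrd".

What's happening: move the first 2 characters to the end (rotate left by 2), then convert every letter to uppercase.
Working it through for "KKEYWOrd": intermediate "EYWOrdKK", final "EYWORDKK".

EYWORDKK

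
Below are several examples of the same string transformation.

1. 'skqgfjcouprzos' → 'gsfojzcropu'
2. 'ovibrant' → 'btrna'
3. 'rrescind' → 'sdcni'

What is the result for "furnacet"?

ntaec

What's happening: delete the first 3 characters, then take characters alternately from the front and the back (1st, last, 2nd, 2nd-last, ...).
"furnacet" → "nacet" → "ntaec".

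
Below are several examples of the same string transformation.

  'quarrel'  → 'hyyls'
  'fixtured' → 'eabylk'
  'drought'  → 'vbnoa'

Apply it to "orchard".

johyk

In each case the input is transformed by: shift every letter 7 places forward in the alphabet (wrapping around), then delete the first 2 characters.
Applying both steps to "orchard": "vyjohyk", then "johyk".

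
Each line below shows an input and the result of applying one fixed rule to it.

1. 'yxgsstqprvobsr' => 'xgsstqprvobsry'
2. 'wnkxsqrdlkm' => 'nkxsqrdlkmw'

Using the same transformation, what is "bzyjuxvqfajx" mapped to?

zyjuxvqfajxb

The transformation: move the first character to the end.
Applying that to "bzyjuxvqfajx" gives "zyjuxvqfajxb".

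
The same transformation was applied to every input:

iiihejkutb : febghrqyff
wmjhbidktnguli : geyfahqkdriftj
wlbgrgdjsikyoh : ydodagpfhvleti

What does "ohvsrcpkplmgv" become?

spozmhmijdsle

Rule — shift every letter 3 places backward in the alphabet (wrapping around), then move the first 2 characters to the end (rotate left by 2).
Applying both steps to "ohvsrcpkplmgv": "lespozmhmijds", then "spozmhmijdsle".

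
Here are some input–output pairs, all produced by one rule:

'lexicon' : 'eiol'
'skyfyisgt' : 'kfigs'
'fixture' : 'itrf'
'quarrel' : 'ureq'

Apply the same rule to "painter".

anep

Looking at the pairs, the operation is to move the first character to the end, then keep every other character starting from the first (positions 1st, 3rd, 5th, ...).
Applying both steps to "painter": "ainterp", then "anep".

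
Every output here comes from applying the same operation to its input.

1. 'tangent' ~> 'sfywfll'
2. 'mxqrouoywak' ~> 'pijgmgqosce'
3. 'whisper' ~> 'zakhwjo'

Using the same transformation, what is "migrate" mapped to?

Each output is the input with this applied: shift every letter 8 places backward in the alphabet (wrapping around), then move the first character to the end.
For "migrate", step one produces "eayjslw"; step two turns that into "ayjslwe".

ayjslwe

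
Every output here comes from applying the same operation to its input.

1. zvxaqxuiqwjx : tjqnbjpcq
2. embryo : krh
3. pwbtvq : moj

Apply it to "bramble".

fuex

Looking at the pairs, the operation is to shift every letter 7 places backward in the alphabet (wrapping around), then delete the first 3 characters.
Applying both steps to "bramble": "uktfuex", then "fuex".
(Check on "zvxaqxuiqwjx": → "soqtjqnbjpcq" → "tjqnbjpcq" ✓)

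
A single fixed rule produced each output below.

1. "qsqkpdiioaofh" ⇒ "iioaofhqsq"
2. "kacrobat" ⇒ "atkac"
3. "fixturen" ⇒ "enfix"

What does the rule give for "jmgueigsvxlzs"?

gsvxlzsjmg

What's happening: move the first 3 characters to the end (rotate left by 3), then delete the first 3 characters.
Working it through for "jmgueigsvxlzs": intermediate "ueigsvxlzsjmg", final "gsvxlzsjmg".
(Check on "qsqkpdiioaofh": → "kpdiioaofhqsq" → "iioaofhqsq" ✓)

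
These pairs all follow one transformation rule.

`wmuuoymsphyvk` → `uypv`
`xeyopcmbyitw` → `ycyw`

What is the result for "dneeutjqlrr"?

etl

In each case the input is transformed by: keep one character in every 3, starting at position 3 (positions 3rd, 6th, 9th, ...).
Applying that to "dneeutjqlrr" gives "etl".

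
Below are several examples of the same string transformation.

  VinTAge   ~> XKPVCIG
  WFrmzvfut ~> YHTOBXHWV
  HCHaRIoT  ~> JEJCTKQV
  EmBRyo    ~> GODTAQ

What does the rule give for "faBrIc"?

The rule is to shift every letter 2 places forward in the alphabet (wrapping around), then convert every letter to uppercase.
Applying that to "faBrIc" gives "HCDTKE".

HCDTKE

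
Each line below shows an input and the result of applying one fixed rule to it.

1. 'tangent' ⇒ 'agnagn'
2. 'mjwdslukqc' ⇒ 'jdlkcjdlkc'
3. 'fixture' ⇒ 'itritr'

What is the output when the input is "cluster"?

lselse

The pattern: keep every other character starting from the second (positions 2nd, 4th, 6th, ...), then write the whole string twice.
Working it through for "cluster": intermediate "lse", final "lselse".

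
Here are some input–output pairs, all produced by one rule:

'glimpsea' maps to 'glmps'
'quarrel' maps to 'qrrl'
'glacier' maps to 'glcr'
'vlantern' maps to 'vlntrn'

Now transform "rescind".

rscnd

Rule — remove every vowel.
"rescind" → "rscnd".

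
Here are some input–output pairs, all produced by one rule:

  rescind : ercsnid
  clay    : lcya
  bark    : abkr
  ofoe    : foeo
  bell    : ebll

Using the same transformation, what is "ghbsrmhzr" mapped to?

The rule is to swap each adjacent pair of characters (1↔2, 3↔4, ...).
So "ghbsrmhzr" becomes "hgsbmrzhr".

hgsbmrzhr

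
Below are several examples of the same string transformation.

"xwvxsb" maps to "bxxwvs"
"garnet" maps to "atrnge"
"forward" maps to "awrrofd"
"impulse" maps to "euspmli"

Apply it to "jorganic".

aronjigc

The rule is to sort the characters into reverse alphabetical order, then move the last character to the front.
So "jorganic" becomes "aronjigc".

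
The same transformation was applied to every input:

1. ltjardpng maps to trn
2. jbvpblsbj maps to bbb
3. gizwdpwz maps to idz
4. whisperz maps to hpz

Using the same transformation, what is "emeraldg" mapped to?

In each case the input is transformed by: keep one character in every 3, starting at position 2 (positions 2nd, 5th, 8th, ...).
Applying that to "emeraldg" gives "mag".

mag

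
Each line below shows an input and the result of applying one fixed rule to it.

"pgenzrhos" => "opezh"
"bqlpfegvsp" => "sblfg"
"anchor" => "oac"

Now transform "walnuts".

Each output is the input with this applied: move the last 2 characters to the front (rotate right by 2), then keep every other character starting from the first (positions 1st, 3rd, 5th, ...).
"walnuts" → "tswalnu" → "twlu".

twlu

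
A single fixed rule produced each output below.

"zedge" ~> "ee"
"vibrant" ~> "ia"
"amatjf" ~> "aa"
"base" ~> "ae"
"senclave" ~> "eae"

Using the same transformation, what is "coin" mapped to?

oi

The pattern: keep only the vowels.
Doing the same to "coin": "oi".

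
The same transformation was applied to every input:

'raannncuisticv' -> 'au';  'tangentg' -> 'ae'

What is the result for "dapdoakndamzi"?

ao

In each case the input is transformed by: keep one character in every 3, starting at position 2 (positions 2nd, 5th, 8th, ...), then keep only the vowels.
On "dapdoakndamzi": the first step gives "aonm", and the second then gives "ao".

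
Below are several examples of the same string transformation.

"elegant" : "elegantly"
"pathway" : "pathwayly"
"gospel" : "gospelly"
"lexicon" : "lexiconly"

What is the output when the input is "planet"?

planetly

In each case the input is transformed by: append "ly".
Applying that to "planet" gives "planetly".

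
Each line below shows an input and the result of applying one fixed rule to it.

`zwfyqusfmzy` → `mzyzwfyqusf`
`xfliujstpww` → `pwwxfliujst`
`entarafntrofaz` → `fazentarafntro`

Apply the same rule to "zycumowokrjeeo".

eeozycumowokrj

Each output is the input with this applied: move the last 3 characters to the front (rotate right by 3).
So "zycumowokrjeeo" becomes "eeozycumowokrj".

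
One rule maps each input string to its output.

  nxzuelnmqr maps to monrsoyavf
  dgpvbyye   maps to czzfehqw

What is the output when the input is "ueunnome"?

opnfvfvo

In each case the input is transformed by: shift every letter 1 place forward in the alphabet (wrapping around), then swap the front and back halves of the string.
Applying both steps to "ueunnome": "vfvoopnf", then "opnfvfvo".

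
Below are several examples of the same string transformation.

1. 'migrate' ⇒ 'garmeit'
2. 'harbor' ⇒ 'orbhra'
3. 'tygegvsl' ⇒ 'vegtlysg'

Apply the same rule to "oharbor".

Looking at the pairs, the operation is to take characters alternately from the front and the back (1st, last, 2nd, 2nd-last, ...), then move the last 3 characters to the front (rotate right by 3).
On "oharbor": the first step gives "orhoabr", and the second then gives "abrorho".

abrorho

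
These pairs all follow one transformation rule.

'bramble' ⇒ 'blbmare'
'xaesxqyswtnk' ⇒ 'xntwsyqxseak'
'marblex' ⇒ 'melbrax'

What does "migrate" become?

The transformation: reverse the string, then swap the first and last characters.
On "migrate": the first step gives "etargim", and the second then gives "mtargie".

mtargie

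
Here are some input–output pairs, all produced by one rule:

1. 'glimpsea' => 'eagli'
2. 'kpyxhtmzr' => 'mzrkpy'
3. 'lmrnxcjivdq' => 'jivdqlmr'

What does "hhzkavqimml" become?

qimmlhhz

The pattern: move the first 3 characters to the end (rotate left by 3), then delete the first 3 characters.
On "hhzkavqimml": the first step gives "kavqimmlhhz", and the second then gives "qimmlhhz".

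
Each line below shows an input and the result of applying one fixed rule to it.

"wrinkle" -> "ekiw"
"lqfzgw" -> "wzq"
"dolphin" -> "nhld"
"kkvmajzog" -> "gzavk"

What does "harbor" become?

Rule — reverse the string, then keep every other character starting from the first (positions 1st, 3rd, 5th, ...).
Starting from "harbor": after the first operation, "robrah"; after the second, "rba".
(Check on "dolphin": → "nihplod" → "nhld" ✓)

rba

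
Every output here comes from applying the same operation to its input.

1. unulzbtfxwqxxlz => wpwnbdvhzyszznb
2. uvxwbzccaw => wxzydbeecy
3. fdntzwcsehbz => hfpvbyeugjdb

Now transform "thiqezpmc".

vjksgbroe

In each case the input is transformed by: shift every letter 2 places forward in the alphabet (wrapping around).
For "thiqezpmc" the result is "vjksgbroe".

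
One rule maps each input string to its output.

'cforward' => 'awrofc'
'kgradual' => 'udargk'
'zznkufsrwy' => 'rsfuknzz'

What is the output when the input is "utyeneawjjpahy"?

Each output is the input with this applied: reverse the string, then delete the first 2 characters.
Working it through for "utyeneawjjpahy": intermediate "yhapjjwaeneytu", final "apjjwaeneytu".

apjjwaeneytu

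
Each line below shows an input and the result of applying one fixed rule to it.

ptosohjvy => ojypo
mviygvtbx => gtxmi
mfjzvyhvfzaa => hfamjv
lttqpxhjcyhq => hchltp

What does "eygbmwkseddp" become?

The transformation: keep every other character starting from the first (positions 1st, 3rd, 5th, ...), then move the last 3 characters to the front (rotate right by 3).
Doing the same to "eygbmwkseddp": "kedegm".

kedegm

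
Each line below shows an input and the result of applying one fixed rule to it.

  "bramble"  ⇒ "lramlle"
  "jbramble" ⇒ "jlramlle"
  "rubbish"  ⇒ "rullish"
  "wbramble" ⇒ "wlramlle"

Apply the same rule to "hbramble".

What's happening: replace every "b" with "l".
On "hbramble" that produces "hlramlle".

hlramlle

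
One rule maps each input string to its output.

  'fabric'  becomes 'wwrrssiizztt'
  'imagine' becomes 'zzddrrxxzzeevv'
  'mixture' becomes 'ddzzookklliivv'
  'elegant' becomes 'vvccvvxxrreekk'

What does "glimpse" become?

The pattern: shift every letter 9 places backward in the alphabet (wrapping around), then double every character.
Working it through for "glimpse": intermediate "xczdgjv", final "xxcczzddggjjvv".

xxcczzddggjjvv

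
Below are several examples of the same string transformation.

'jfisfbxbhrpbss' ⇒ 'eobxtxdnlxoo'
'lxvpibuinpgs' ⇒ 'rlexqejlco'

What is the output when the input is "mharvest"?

wnraop

In each case the input is transformed by: shift every letter 4 places backward in the alphabet (wrapping around), then delete the first 2 characters.
Starting from "mharvest": after the first operation, "idwnraop"; after the second, "wnraop".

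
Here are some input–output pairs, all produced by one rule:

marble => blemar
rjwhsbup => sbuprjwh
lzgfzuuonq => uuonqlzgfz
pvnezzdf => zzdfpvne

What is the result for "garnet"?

Each output is the input with this applied: swap the front and back halves of the string.
Doing the same to "garnet": "netgar".

netgar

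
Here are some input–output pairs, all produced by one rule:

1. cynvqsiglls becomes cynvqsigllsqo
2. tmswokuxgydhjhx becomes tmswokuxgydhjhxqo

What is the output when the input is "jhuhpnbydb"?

jhuhpnbydbqo

The rule is to append "qo".
"jhuhpnbydb" → "jhuhpnbydbqo".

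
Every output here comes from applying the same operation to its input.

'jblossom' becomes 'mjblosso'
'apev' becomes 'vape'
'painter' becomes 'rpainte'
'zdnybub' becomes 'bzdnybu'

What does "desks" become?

The pattern: move the last character to the front.
So "desks" becomes "sdesk".

sdesk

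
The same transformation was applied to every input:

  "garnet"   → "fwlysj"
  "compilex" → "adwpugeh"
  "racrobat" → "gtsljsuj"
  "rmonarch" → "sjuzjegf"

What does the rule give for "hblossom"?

The pattern: shift every letter 8 places backward in the alphabet (wrapping around), then swap the front and back halves of the string.
On "hblossom" that produces "kkgeztdg".
(Check on "garnet": → "ysjfwl" → "fwlysj" ✓)

kkgeztdg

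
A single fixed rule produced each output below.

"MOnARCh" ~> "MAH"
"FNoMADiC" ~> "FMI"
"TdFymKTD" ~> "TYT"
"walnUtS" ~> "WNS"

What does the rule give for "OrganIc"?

OAC

In each case the input is transformed by: keep one character in every 3, starting at position 1 (positions 1st, 4th, 7th, ...), then convert every letter to uppercase.
Starting from "OrganIc": after the first operation, "Oac"; after the second, "OAC".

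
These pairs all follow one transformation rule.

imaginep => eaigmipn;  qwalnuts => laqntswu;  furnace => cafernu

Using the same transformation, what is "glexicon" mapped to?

The rule is to sort the characters into alphabetical order, then swap each adjacent pair of characters (1↔2, 3↔4, ...).
For "glexicon", step one produces "cegilnox"; step two turns that into "ecignlxo".

ecignlxo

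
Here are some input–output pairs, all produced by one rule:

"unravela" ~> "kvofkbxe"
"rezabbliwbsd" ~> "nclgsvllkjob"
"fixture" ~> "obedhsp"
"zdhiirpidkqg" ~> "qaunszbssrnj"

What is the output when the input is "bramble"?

What's happening: reverse the string, then shift every letter 10 places forward in the alphabet (wrapping around).
Working it through for "bramble": intermediate "elbmarb", final "ovlwkbl".

ovlwkbl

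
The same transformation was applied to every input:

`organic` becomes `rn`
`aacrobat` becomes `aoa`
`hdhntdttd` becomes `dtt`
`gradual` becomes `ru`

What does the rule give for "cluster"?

lt

Looking at the pairs, the operation is to swap the first and last characters, then keep one character in every 3, starting at position 2 (positions 2nd, 5th, 8th, ...).
Working it through for "cluster": intermediate "rlustec", final "lt".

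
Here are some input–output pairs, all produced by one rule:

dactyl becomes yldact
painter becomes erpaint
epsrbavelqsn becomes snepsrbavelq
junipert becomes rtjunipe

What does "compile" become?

In each case the input is transformed by: move the last 2 characters to the front (rotate right by 2).
On "compile" that produces "lecompi".

lecompi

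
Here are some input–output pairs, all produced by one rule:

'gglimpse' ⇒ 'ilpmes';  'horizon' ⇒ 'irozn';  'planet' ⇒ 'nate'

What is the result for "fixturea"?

txruae

Looking at the pairs, the operation is to swap each adjacent pair of characters (1↔2, 3↔4, ...), then delete the first 2 characters.
Applying both steps to "fixturea": "iftxruae", then "txruae".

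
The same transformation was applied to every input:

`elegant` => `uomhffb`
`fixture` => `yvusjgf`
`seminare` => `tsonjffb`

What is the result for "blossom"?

The transformation: sort the characters into reverse alphabetical order, then shift every letter 1 place forward in the alphabet (wrapping around).
Applying both steps to "blossom": "ssoomlb", then "ttppnmc".

ttppnmc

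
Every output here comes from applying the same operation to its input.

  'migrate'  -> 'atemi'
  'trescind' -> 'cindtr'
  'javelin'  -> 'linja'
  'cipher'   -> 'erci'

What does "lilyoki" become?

In each case the input is transformed by: move the first 2 characters to the end (rotate left by 2), then delete the first 2 characters.
On "lilyoki": the first step gives "lyokili", and the second then gives "okili".

okili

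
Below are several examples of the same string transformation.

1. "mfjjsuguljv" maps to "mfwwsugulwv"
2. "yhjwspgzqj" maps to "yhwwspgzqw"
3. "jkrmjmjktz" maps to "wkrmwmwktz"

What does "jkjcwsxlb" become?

wkwcwsxlb

The rule is to replace every "j" with "w".
For "jkjcwsxlb" the result is "wkwcwsxlb".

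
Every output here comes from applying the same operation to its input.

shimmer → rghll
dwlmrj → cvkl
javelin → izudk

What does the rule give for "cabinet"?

bzahm

Looking at the pairs, the operation is to delete the last 2 characters, then shift every letter 1 place backward in the alphabet (wrapping around).
Starting from "cabinet": after the first operation, "cabin"; after the second, "bzahm".
(Check on "dwlmrj": → "dwlm" → "cvkl" ✓)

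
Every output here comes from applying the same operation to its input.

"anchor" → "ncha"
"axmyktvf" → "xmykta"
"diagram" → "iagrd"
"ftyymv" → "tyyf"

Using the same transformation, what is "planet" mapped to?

The rule is to delete the last 2 characters, then move the first character to the end.
Applying both steps to "planet": "plan", then "lanp".
(Check on "diagram": → "diagr" → "iagrd" ✓)

lanp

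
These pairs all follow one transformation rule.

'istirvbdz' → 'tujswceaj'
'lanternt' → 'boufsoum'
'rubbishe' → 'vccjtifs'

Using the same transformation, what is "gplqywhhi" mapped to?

The transformation: shift every letter 1 place forward in the alphabet (wrapping around), then move the first character to the end.
For "gplqywhhi" the result is "qmrzxiijh".

qmrzxiijh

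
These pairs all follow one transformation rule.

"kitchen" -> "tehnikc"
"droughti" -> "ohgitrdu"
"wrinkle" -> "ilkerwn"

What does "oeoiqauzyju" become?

Rule — swap each adjacent pair of characters (1↔2, 3↔4, ...), then move the first 3 characters to the end (rotate left by 3).
For "oeoiqauzyju", step one produces "eoioaqzujyu"; step two turns that into "oaqzujyueoi".

oaqzujyueoi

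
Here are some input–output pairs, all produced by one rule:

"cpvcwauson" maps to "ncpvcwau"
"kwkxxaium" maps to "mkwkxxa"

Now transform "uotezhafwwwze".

euotezhafww

The rule is to move the last character to the front, then delete the last 2 characters.
Applying both steps to "uotezhafwwwze": "euotezhafwwwz", then "euotezhafww".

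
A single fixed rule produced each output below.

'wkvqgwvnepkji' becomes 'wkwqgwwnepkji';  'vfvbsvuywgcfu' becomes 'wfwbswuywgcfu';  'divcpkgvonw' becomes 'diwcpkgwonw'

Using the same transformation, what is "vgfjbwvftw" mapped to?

Looking at the pairs, the operation is to replace every "v" with "w".
For "vgfjbwvftw" the result is "wgfjbwwftw".

wgfjbwwftw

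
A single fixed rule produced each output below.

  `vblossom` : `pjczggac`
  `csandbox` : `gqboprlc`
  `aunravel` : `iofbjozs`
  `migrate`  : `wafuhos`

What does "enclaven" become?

The transformation: shift every letter 12 places backward in the alphabet (wrapping around), then swap each adjacent pair of characters (1↔2, 3↔4, ...).
"enclaven" → "sbqzojsb" → "bszqjobs".

bszqjobs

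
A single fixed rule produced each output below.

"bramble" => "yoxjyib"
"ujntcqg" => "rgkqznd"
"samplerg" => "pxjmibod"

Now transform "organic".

In each case the input is transformed by: shift every letter 3 places backward in the alphabet (wrapping around).
"organic" → "lodxkfz".

lodxkfz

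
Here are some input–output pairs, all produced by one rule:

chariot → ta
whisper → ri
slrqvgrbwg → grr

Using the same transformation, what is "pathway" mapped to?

The rule is to take characters alternately from the front and the back (1st, last, 2nd, 2nd-last, ...), then keep one character in every 3, starting at position 2 (positions 2nd, 5th, 8th, ...).
On "pathway": the first step gives "pyaatwh", and the second then gives "yt".
(Check on "whisper": → "wrheips" → "ri" ✓)

yt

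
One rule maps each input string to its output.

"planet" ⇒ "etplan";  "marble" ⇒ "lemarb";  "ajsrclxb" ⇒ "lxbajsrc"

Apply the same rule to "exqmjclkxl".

lkxlexqmjc

Each output is the input with this applied: move the first character to the end, then swap the front and back halves of the string.
For "exqmjclkxl", step one produces "xqmjclkxle"; step two turns that into "lkxlexqmjc".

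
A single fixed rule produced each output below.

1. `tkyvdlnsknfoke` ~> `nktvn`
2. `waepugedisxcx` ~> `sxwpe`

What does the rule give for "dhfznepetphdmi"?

The pattern: keep one character in every 3, starting at position 1 (positions 1st, 4th, 7th, ...), then move the first 3 characters to the end (rotate left by 3).
Starting from "dhfznepetphdmi": after the first operation, "dzppm"; after the second, "pmdzp".

pmdzp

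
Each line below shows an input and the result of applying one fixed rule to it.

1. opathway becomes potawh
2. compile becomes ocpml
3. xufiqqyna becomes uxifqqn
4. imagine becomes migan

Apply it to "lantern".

In each case the input is transformed by: swap each adjacent pair of characters (1↔2, 3↔4, ...), then delete the last 2 characters.
On "lantern" that produces "altnr".

altnr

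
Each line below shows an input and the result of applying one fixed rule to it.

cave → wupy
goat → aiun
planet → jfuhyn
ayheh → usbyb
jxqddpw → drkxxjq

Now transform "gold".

aifx

Looking at the pairs, the operation is to shift every letter 6 places backward in the alphabet (wrapping around).
Doing the same to "gold": "aifx".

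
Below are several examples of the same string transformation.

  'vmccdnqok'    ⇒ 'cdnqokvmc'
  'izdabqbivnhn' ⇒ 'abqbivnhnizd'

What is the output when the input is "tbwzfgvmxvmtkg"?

zfgvmxvmtkgtbw

Rule — move the first 3 characters to the end (rotate left by 3).
"tbwzfgvmxvmtkg" → "zfgvmxvmtkgtbw".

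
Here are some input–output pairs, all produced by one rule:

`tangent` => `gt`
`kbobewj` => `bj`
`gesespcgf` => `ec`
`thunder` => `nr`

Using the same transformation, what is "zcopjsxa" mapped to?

Each output is the input with this applied: keep one character in every 3, starting at position 1 (positions 1st, 4th, 7th, ...), then delete the first character.
For "zcopjsxa", step one produces "zpx"; step two turns that into "px".
(Check on "thunder": → "tnr" → "nr" ✓)

px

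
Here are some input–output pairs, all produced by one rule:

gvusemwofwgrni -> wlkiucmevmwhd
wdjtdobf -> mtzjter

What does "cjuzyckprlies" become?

szkposafhbyu

What's happening: delete the last character, then shift every letter 10 places backward in the alphabet (wrapping around).
Starting from "cjuzyckprlies": after the first operation, "cjuzyckprlie"; after the second, "szkposafhbyu".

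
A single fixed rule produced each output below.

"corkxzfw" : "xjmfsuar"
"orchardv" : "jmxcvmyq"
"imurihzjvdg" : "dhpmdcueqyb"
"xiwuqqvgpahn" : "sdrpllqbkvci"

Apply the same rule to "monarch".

In each case the input is transformed by: shift every letter 5 places backward in the alphabet (wrapping around).
"monarch" → "hjivmxc".

hjivmxc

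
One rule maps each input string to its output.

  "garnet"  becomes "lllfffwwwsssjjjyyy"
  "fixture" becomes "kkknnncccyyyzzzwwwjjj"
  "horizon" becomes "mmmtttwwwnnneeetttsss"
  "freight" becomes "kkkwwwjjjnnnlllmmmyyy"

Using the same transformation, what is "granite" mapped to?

What's happening: shift every letter 5 places forward in the alphabet (wrapping around), then repeat every character 3 times.
For "granite", step one produces "lwfsnyj"; step two turns that into "lllwwwfffsssnnnyyyjjj".

lllwwwfffsssnnnyyyjjj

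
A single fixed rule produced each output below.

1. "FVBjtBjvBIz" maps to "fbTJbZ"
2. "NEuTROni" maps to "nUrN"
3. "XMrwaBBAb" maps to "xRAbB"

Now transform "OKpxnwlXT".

oPNLt

The rule is to keep every other character starting from the first (positions 1st, 3rd, 5th, ...), then flip the case of every letter.
Doing the same to "OKpxnwlXT": "oPNLt".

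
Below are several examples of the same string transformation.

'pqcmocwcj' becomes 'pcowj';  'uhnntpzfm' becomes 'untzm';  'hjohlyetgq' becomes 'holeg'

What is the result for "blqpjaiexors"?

The pattern: keep every other character starting from the first (positions 1st, 3rd, 5th, ...).
Applying that to "blqpjaiexors" gives "bqjixr".

bqjixr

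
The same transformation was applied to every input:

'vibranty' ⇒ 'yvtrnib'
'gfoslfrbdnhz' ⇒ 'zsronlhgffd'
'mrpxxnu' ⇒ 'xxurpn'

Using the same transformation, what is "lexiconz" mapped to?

Each output is the input with this applied: sort the characters into reverse alphabetical order, then delete the last character.
Starting from "lexiconz": after the first operation, "zxonliec"; after the second, "zxonlie".

zxonlie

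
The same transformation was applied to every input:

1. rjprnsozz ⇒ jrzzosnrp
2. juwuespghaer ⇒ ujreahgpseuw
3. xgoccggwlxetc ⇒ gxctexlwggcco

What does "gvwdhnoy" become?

The rule is to reverse the string, then move the last 2 characters to the front (rotate right by 2).
Working it through for "gvwdhnoy": intermediate "yonhdwvg", final "vgyonhdw".

vgyonhdw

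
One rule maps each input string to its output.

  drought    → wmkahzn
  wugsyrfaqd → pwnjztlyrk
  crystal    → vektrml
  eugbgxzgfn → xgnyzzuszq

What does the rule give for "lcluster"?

In each case the input is transformed by: take characters alternately from the front and the back (1st, last, 2nd, 2nd-last, ...), then shift every letter 7 places backward in the alphabet (wrapping around).
"lcluster" → "lrceltus" → "ekvxemnl".

ekvxemnl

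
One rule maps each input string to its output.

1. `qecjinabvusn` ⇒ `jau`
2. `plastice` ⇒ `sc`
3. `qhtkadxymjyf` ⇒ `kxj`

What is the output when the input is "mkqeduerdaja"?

eea

The transformation: keep one character in every 3, starting at position 1 (positions 1st, 4th, 7th, ...), then delete the first character.
Working it through for "mkqeduerdaja": intermediate "meea", final "eea".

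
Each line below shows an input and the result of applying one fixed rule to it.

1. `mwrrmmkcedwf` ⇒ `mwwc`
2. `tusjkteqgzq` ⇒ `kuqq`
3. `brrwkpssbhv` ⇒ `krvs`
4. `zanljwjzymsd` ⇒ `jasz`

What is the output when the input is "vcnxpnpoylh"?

pcho

Each output is the input with this applied: keep one character in every 3, starting at position 2 (positions 2nd, 5th, 8th, ...), then swap each adjacent pair of characters (1↔2, 3↔4, ...).
For "vcnxpnpoylh" the result is "pcho".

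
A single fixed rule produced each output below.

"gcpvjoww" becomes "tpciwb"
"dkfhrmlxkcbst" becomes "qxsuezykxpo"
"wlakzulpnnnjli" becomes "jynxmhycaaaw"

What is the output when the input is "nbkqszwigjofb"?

aoxdfmjvtwb

What's happening: delete the last 2 characters, then shift every letter 13 places forward in the alphabet (wrapping around) — i.e. ROT13.
Working it through for "nbkqszwigjofb": intermediate "nbkqszwigjo", final "aoxdfmjvtwb".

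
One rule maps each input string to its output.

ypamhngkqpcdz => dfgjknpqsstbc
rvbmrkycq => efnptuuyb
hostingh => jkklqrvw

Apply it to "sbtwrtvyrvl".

eouuvwwyyzb

What's happening: sort the characters into alphabetical order, then shift every letter 3 places forward in the alphabet (wrapping around).
Starting from "sbtwrtvyrvl": after the first operation, "blrrsttvvwy"; after the second, "eouuvwwyyzb".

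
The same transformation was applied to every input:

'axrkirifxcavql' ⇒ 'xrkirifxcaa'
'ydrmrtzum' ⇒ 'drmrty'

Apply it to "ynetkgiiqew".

netkgiiy

In each case the input is transformed by: delete the last 3 characters, then move the first character to the end.
For "ynetkgiiqew", step one produces "ynetkgii"; step two turns that into "netkgiiy".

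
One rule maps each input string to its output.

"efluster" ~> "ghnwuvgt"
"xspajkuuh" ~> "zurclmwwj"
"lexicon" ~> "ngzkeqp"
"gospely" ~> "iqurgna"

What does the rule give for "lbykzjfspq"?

The rule is to shift every letter 2 places forward in the alphabet (wrapping around).
"lbykzjfspq" → "ndamblhurs".

ndamblhurs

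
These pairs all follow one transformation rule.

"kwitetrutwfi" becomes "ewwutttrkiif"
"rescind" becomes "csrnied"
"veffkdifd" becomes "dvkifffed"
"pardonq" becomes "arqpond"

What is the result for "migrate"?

The transformation: sort the characters into reverse alphabetical order, then move the last character to the front.
"migrate" → "trmigea" → "atrmige".

atrmige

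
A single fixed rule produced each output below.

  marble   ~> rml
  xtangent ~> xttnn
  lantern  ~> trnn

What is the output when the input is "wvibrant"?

wvtrn

In each case the input is transformed by: sort the characters into reverse alphabetical order, then delete the last 3 characters.
So "wvibrant" becomes "wvtrn".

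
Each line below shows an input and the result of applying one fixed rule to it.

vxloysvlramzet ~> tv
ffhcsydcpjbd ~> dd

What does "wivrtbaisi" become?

The rule is to shift every letter 2 places backward in the alphabet (wrapping around), then keep only the first 2 characters.
Applying both steps to "wivrtbaisi": "ugtprzygqg", then "ug".
(Check on "ffhcsydcpjbd": → "ddfaqwbanhzb" → "dd" ✓)

ug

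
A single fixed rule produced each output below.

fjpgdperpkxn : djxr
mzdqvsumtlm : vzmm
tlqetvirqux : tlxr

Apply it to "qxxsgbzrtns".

Looking at the pairs, the operation is to keep one character in every 3, starting at position 2 (positions 2nd, 5th, 8th, ...), then swap each adjacent pair of characters (1↔2, 3↔4, ...).
Applying both steps to "qxxsgbzrtns": "xgrs", then "gxsr".

gxsr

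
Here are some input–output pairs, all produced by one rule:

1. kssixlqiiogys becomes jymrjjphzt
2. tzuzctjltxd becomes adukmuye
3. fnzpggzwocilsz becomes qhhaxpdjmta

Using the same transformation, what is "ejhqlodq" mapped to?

Looking at the pairs, the operation is to delete the first 3 characters, then shift every letter 1 place forward in the alphabet (wrapping around).
"ejhqlodq" → "qlodq" → "rmper".

rmper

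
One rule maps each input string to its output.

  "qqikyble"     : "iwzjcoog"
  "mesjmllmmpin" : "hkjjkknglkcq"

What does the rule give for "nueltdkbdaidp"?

The pattern: shift every letter 2 places backward in the alphabet (wrapping around), then move the first 3 characters to the end (rotate left by 3).
Applying both steps to "nueltdkbdaidp": "lscjrbizbygbn", then "jrbizbygbnlsc".

jrbizbygbnlsc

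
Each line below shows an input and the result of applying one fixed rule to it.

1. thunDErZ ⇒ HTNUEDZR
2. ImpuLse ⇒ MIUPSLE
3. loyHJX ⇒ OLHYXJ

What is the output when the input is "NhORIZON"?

HNROZINO

In each case the input is transformed by: swap each adjacent pair of characters (1↔2, 3↔4, ...), then convert every letter to uppercase.
Applying both steps to "NhORIZON": "hNROZINO", then "HNROZINO".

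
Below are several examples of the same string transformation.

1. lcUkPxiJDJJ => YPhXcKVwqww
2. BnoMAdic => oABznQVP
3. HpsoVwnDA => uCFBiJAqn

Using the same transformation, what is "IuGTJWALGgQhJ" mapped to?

The rule is to flip the case of every letter, then shift every letter 13 places forward in the alphabet (wrapping around) — i.e. ROT13.
For "IuGTJWALGgQhJ", step one produces "iUgtjwalgGqHj"; step two turns that into "vHtgwjnytTdUw".

vHtgwjnytTdUw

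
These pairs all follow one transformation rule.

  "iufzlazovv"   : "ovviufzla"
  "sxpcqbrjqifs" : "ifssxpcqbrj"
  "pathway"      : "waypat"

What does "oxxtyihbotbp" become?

The pattern: move the last 3 characters to the front (rotate right by 3), then delete the last character.
"oxxtyihbotbp" → "tbpoxxtyihbo" → "tbpoxxtyihb".
(Check on "sxpcqbrjqifs": → "ifssxpcqbrjq" → "ifssxpcqbrj" ✓)

tbpoxxtyihb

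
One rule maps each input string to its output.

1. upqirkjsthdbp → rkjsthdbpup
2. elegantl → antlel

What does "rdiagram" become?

gramrd

In each case the input is transformed by: move the first 2 characters to the end (rotate left by 2), then delete the first 2 characters.
On "rdiagram": the first step gives "iagramrd", and the second then gives "gramrd".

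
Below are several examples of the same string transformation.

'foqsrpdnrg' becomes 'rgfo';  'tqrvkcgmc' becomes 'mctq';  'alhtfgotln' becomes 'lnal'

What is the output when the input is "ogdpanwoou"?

What's happening: move the first 2 characters to the end (rotate left by 2), then keep only the last 4 characters.
For "ogdpanwoou", step one produces "dpanwoouog"; step two turns that into "ouog".

ouog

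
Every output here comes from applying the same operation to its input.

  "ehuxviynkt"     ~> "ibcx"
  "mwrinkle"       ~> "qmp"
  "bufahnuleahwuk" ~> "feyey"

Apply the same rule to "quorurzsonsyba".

In each case the input is transformed by: keep one character in every 3, starting at position 1 (positions 1st, 4th, 7th, ...), then shift every letter 4 places forward in the alphabet (wrapping around).
"quorurzsonsyba" → "qrznb" → "uvdrf".

uvdrf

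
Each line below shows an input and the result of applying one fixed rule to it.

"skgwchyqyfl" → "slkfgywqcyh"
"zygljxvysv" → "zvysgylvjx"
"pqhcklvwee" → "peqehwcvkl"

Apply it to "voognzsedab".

vboaodgensz

The rule is to take characters alternately from the front and the back (1st, last, 2nd, 2nd-last, ...).
Doing the same to "voognzsedab": "vboaodgensz".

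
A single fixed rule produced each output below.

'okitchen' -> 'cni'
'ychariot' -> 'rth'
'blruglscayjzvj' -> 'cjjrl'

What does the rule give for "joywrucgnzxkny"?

gxyyu

In each case the input is transformed by: swap the front and back halves of the string, then keep one character in every 3, starting at position 1 (positions 1st, 4th, 7th, ...).
So "joywrucgnzxkny" becomes "gxyyu".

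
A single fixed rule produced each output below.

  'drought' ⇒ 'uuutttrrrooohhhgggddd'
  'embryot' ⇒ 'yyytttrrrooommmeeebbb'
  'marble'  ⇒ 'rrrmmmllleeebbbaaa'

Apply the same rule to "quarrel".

Each output is the input with this applied: sort the characters into reverse alphabetical order, then repeat every character 3 times.
Applying both steps to "quarrel": "urrqlea", then "uuurrrrrrqqqllleeeaaa".

uuurrrrrrqqqllleeeaaa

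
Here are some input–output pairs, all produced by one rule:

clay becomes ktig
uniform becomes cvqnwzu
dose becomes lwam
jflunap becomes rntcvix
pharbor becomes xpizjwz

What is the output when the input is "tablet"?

The pattern: shift every letter 8 places forward in the alphabet (wrapping around).
Applying that to "tablet" gives "bijtmb".

bijtmb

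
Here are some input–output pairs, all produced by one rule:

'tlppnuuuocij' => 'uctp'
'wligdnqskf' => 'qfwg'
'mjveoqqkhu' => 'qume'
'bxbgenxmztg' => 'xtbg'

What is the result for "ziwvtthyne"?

In each case the input is transformed by: keep one character in every 3, starting at position 1 (positions 1st, 4th, 7th, ...), then swap the front and back halves of the string.
Starting from "ziwvtthyne": after the first operation, "zvhe"; after the second, "hezv".

hezv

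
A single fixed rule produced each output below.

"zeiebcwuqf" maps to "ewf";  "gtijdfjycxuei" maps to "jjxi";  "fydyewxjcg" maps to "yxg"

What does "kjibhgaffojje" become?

baoe

Each output is the input with this applied: move the first character to the end, then keep one character in every 3, starting at position 3 (positions 3rd, 6th, 9th, ...).
Working it through for "kjibhgaffojje": intermediate "jibhgaffojjek", final "baoe".
(Check on "zeiebcwuqf": → "eiebcwuqfz" → "ewf" ✓)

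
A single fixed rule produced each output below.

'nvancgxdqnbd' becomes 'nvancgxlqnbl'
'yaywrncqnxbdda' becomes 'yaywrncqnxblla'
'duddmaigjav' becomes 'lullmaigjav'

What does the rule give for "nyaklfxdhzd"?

nyaklfxlhzl

What's happening: replace every "d" with "l".
Applying that to "nyaklfxdhzd" gives "nyaklfxlhzl".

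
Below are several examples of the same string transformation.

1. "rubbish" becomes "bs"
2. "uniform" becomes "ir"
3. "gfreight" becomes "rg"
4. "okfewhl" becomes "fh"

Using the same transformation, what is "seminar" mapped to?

ma

What's happening: keep one character in every 3, starting at position 3 (positions 3rd, 6th, 9th, ...).
Applying that to "seminar" gives "ma".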